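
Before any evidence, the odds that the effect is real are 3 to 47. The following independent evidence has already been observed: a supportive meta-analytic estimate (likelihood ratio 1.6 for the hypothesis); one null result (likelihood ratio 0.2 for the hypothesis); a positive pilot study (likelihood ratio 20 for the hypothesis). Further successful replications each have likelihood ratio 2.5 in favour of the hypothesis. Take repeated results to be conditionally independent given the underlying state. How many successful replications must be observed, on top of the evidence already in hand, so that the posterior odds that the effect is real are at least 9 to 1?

Prior odds = 3/47.
Combined Bayes factor of the evidence already in hand = 1.6 × 0.2 × 20 = 6.4.
Odds after that evidence = (3/47) × 6.4 = 96/235.
Target odds = 9.
Need 2.5ⁿ ≥ 9 ÷ (96/235) = 22.03125.
2.5³ = 15.625 falls short of 22.03125 but 2.5⁴ = 39.0625 reaches it, so n = 4.

4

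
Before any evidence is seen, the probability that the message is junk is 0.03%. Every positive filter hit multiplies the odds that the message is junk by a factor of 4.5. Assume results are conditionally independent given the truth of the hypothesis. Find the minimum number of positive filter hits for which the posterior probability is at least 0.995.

Prior odds = 0.0003/0.9997 = 3/9997.
Likelihood ratio per positive filter hit = 4.5.
Target odds: 0.995 ÷ 0.005 = 199.
Require 4.5ⁿ ≥ 199 ÷ (3/9997) = 1989403/3.
4.5⁸ = 43046721/256 falls short of 1989403/3 but 4.5⁹ = 387420489/512 reaches it, so n = 9.

9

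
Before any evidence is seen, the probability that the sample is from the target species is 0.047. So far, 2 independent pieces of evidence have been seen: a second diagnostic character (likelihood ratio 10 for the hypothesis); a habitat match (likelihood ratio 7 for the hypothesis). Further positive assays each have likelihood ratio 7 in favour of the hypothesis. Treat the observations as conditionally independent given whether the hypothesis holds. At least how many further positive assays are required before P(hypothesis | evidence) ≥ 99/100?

Prior odds = 0.047/0.953 = 47/953.
Combined Bayes factor of the evidence already in hand = 10 × 7 = 70.
Odds after that evidence = (47/953) × 70 = 3290/953.
Target odds = 0.99/0.01 = 99.
Need 7ⁿ ≥ 99 ÷ (3290/953) = 94347/3290.
7¹ = 7 falls short of 94347/3290 but 7² = 49 reaches it, so n = 2.

2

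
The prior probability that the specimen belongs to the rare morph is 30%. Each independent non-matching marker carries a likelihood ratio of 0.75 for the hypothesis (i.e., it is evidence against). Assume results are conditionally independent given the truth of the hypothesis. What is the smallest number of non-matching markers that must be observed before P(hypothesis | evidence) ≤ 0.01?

Prior odds = 0.3/0.7 = 3/7.
Likelihood ratio per non-matching marker = 0.75.
Target odds: 0.01 ÷ 0.99 = 1/99.
Need (3/7) × 0.75ⁿ ≤ 1/99, i.e. 0.75ⁿ ≤ 7/297.
0.75¹³ = 1594323/67108864 is still above 7/297 but 0.75¹⁴ = 4782969/268435456 is at or below it, so n = 14.

14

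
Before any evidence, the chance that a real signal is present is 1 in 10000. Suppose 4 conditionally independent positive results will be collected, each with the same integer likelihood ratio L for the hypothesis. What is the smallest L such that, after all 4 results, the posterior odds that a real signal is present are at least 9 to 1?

18

Prior odds = 0.0001/0.9999 = 1/9999.
Target odds = 9.
Need L⁴ ≥ 9 ÷ (1/9999) = 89991.
17⁴ = 83521 < 89991 ≤ 104976 = 18⁴, so L = 18.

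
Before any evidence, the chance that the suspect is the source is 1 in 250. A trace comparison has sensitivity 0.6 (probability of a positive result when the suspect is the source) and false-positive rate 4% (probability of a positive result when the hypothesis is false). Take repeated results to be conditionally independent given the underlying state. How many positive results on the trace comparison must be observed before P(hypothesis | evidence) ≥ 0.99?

4

Prior odds = 0.004/0.996 = 1/249.
Likelihood ratio of a positive result = 0.6/0.04 = 15.
Target posterior odds = 0.99/0.01 = 99.
Require 15ⁿ ≥ 99 ÷ (1/249) = 24651.
15³ = 3375 falls short of 24651 but 15⁴ = 50625 reaches it, so n = 4.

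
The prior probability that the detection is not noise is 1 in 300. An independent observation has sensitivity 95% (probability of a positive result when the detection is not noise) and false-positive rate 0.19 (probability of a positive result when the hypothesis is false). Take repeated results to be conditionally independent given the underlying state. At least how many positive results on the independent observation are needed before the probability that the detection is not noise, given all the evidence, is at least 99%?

Prior odds = (1/300)/(299/300) = 1/299.
Likelihood ratio of a positive result = 0.95/0.19 = 5.
Target odds: 0.99 ÷ 0.01 = 99.
Require 5ⁿ ≥ 99 ÷ (1/299) = 29601.
5⁶ = 15625 falls short of 29601 but 5⁷ = 78125 reaches it, so n = 7.

7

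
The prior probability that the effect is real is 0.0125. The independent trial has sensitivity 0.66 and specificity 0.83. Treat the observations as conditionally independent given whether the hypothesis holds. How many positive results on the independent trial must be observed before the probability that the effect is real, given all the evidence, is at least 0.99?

Prior odds = 0.0125/0.9875 = 1/79.
False-positive rate = 1 − 0.83 = 0.17; likelihood ratio of a positive = 0.66/0.17 = 66/17.
Target odds: 0.99 ÷ 0.01 = 99.
Require (66/17)ⁿ ≥ 99 ÷ (1/79) = 7821.
(66/17)⁶ ≈3424.29 falls short of 7821 but (66/17)⁷ ≈13294.3 reaches it, so n = 7.

7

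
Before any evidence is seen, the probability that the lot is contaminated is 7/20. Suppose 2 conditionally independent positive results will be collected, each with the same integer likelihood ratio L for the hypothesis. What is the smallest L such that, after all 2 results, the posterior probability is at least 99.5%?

Prior odds = 0.35/0.65 = 7/13.
Target odds = 0.995/0.005 = 199.
Need L² ≥ 199 ÷ (7/13) = 2587/7.
19² = 361 < 2587/7 ≤ 400 = 20², so L = 20.

20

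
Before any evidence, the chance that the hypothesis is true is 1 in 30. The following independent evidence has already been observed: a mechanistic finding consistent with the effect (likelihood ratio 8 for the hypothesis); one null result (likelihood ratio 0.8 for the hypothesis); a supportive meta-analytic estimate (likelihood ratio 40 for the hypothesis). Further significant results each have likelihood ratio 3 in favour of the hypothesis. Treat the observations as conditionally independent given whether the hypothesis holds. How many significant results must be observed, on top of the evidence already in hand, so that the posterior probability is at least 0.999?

5

Prior odds = (1/30)/(29/30) = 1/29.
Combined Bayes factor of the evidence already in hand = 8 × 0.8 × 40 = 256.
Odds after that evidence = (1/29) × 256 = 256/29.
Target odds = 0.999/0.001 = 999.
Need 3ⁿ ≥ 999 ÷ (256/29) = 28971/256.
3⁴ = 81 falls short of 28971/256 but 3⁵ = 243 reaches it, so n = 5.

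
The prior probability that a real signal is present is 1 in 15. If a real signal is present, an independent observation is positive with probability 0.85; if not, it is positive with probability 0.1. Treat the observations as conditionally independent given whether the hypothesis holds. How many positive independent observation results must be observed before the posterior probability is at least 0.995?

4

Prior odds = (1/15)/(14/15) = 1/14.
Likelihood ratio of a positive = 0.85/0.1 = 8.5.
Target posterior odds = 0.995/0.005 = 199.
Require 8.5ⁿ ≥ 199 ÷ (1/14) = 2786.
8.5³ = 614.125 falls short of 2786 but 8.5⁴ = 5220.0625 reaches it, so n = 4.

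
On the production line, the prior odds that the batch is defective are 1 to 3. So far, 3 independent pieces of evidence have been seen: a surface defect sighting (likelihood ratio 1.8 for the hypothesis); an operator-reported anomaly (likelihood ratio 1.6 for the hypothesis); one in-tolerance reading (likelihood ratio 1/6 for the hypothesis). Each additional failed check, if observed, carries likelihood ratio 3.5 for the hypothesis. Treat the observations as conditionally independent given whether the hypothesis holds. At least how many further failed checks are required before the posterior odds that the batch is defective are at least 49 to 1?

Prior odds = 1/3.
Combined Bayes factor of the evidence already in hand = 1.8 × 1.6 × (1/6) = 0.48.
Odds after that evidence = (1/3) × 0.48 = 0.16.
Target odds = 49.
Need 3.5ⁿ ≥ 49 ÷ 0.16 = 306.25.
3.5⁴ = 150.0625 falls short of 306.25 but 3.5⁵ = 525.21875 reaches it, so n = 5.

5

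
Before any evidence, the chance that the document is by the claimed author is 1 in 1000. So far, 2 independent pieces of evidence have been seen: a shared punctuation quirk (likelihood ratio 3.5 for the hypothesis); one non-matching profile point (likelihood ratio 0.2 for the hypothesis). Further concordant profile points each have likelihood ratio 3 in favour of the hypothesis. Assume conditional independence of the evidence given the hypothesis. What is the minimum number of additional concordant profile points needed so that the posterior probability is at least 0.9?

Prior odds = 0.001/0.999 = 1/999.
Combined Bayes factor of the evidence already in hand = 3.5 × 0.2 = 0.7.
Odds after that evidence = (1/999) × 0.7 = 7/9990.
Target odds = 0.9/0.1 = 9.
Need 3ⁿ ≥ 9 ÷ (7/9990) = 89910/7.
3⁸ = 6561 falls short of 89910/7 but 3⁹ = 19683 reaches it, so n = 9.

9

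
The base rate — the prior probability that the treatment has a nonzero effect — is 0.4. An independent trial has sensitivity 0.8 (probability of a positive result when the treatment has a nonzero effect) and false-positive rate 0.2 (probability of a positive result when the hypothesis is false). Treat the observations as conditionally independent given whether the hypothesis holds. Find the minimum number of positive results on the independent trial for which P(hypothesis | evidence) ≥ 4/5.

Prior odds = 0.4/0.6 = 2/3.
Likelihood ratio of a positive result = 0.8/0.2 = 4.
Target posterior odds = 0.8/0.2 = 4.
Need (2/3) × 4ⁿ ≥ 4, i.e. 4ⁿ ≥ 6.
4¹ = 4 falls short of 6 but 4² = 16 reaches it, so n = 2.

2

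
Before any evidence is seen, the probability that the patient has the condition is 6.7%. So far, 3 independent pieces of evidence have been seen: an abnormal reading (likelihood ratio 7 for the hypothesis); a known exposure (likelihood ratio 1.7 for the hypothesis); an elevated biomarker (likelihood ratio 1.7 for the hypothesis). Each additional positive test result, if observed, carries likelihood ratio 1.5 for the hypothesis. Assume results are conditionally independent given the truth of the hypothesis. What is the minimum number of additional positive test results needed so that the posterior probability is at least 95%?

Prior odds = 0.067/0.933 = 67/933.
Combined Bayes factor of the evidence already in hand = 7 × 1.7 × 1.7 = 20.23.
Odds after that evidence = (67/933) × 20.23 = 135541/93300.
Target odds = 0.95/0.05 = 19.
Need 1.5ⁿ ≥ 19 ÷ (135541/93300) = 1772700/135541.
1.5⁶ = 11.390625 falls short of 1772700/135541 but 1.5⁷ = 17.0859375 reaches it, so n = 7.

7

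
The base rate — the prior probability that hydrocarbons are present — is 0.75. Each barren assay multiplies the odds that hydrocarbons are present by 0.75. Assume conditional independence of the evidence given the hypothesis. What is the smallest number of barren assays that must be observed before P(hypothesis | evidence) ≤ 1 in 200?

Prior odds: 0.75 ÷ 0.25 = 3.
Likelihood ratio per barren assay = 0.75.
Target posterior odds = 0.005/0.995 = 1/199.
Need 3 × 0.75ⁿ ≤ 1/199, i.e. 0.75ⁿ ≤ 1/597.
0.75²² ≈0.00178381 is still above 1/597 but 0.75²³ ≈0.00133786 is at or below it, so n = 23.

23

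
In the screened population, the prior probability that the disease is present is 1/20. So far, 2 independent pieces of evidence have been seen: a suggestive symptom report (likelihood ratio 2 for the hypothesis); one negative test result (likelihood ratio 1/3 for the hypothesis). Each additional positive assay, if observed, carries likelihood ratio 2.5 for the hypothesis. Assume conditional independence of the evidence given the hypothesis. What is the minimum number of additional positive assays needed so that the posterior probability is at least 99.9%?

12

Prior odds = 0.05/0.95 = 1/19.
Combined Bayes factor of the evidence already in hand = 2 × (1/3) = 2/3.
Odds after that evidence = (1/19) × 2/3 = 2/57.
Target odds = 0.999/0.001 = 999.
Need 2.5ⁿ ≥ 999 ÷ (2/57) = 28471.5.
2.5¹¹ = 48828125/2048 falls short of 28471.5 but 2.5¹² = 244140625/4096 reaches it, so n = 12.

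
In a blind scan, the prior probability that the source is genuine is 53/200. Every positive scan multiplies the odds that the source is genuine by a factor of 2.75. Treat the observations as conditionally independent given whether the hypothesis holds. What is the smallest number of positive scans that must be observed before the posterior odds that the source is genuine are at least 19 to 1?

4

Prior odds = 0.265/0.735 = 53/147.
Likelihood ratio per positive scan = 2.75.
Target odds = 19.
Require 2.75ⁿ ≥ 19 ÷ (53/147) = 2793/53.
2.75³ = 20.796875 falls short of 2793/53 but 2.75⁴ = 57.19140625 reaches it, so n = 4.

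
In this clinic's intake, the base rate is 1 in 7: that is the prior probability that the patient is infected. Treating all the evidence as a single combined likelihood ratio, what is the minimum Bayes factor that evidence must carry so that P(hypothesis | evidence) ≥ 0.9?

Prior odds = (1/7)/(6/7) = 1/6.
Target odds = 0.9/0.1 = 9.
Required Bayes factor = 9 ÷ (1/6) = 54.

54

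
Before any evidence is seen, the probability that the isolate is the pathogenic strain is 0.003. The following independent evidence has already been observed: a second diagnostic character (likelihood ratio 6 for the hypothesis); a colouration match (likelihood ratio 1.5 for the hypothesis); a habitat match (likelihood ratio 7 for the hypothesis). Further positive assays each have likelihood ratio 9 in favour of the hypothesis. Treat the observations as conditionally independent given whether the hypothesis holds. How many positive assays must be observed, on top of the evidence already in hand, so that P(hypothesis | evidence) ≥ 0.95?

Prior odds = 0.003/0.997 = 3/997.
Combined Bayes factor of the evidence already in hand = 6 × 1.5 × 7 = 63.
Odds after that evidence = (3/997) × 63 = 189/997.
Target odds = 0.95/0.05 = 19.
Need 9ⁿ ≥ 19 ÷ (189/997) = 18943/189.
9² = 81 falls short of 18943/189 but 9³ = 729 reaches it, so n = 3.

3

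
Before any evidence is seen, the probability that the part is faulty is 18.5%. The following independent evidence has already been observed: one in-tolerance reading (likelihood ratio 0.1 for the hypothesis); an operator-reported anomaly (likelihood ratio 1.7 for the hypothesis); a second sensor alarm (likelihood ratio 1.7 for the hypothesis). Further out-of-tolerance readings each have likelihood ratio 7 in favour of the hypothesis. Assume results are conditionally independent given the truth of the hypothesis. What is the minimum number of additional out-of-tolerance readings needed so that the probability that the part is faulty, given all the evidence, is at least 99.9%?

Prior odds = 0.185/0.815 = 37/163.
Combined Bayes factor of the evidence already in hand = 0.1 × 1.7 × 1.7 = 0.289.
Odds after that evidence = (37/163) × 0.289 = 10693/163000.
Target odds = 0.999/0.001 = 999.
Need 7ⁿ ≥ 999 ÷ (10693/163000) = 4401000/289.
7⁴ = 2401 falls short of 4401000/289 but 7⁵ = 16807 reaches it, so n = 5.

5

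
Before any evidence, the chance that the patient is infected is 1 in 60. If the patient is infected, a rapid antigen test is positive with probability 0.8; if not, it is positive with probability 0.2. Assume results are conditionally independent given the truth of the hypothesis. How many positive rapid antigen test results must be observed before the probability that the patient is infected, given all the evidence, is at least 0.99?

7

Prior odds: (1/60) ÷ (59/60) = 1/59.
Likelihood ratio of a positive = 0.8/0.2 = 4.
Target odds: 0.99 ÷ 0.01 = 99.
Require 4ⁿ ≥ 99 ÷ (1/59) = 5841.
4⁶ = 4096 falls short of 5841 but 4⁷ = 16384 reaches it, so n = 7.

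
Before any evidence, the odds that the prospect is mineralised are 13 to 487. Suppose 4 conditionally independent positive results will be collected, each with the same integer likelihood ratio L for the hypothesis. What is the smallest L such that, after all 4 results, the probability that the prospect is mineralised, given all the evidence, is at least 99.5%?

10

Prior odds = 13/487.
Target odds = 0.995/0.005 = 199.
Need L⁴ ≥ 199 ÷ (13/487) = 96913/13.
9⁴ = 6561 < 96913/13 ≤ 10000 = 10⁴, so L = 10.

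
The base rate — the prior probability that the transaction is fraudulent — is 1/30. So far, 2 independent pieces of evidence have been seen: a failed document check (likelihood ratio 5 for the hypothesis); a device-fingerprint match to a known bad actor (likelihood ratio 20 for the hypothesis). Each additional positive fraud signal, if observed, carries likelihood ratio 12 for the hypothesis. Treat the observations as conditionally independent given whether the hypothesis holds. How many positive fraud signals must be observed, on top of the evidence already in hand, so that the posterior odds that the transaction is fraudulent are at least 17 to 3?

1

Prior odds = (1/30)/(29/30) = 1/29.
Combined Bayes factor of the evidence already in hand = 5 × 20 = 100.
Odds after that evidence = (1/29) × 100 = 100/29.
Target odds = 17/3.
Need 12ⁿ ≥ 17/3 ÷ (100/29) = 493/300.
12¹ = 12, which meets the required 493/300; so n = 1.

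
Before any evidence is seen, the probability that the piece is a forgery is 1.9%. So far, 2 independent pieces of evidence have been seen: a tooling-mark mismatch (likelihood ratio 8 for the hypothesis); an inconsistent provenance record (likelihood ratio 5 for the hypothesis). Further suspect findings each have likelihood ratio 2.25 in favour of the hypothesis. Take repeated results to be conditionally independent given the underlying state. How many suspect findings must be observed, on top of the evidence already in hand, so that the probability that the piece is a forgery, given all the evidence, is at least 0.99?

6

Prior odds = 0.019/0.981 = 19/981.
Combined Bayes factor of the evidence already in hand = 8 × 5 = 40.
Odds after that evidence = (19/981) × 40 = 760/981.
Target odds = 0.99/0.01 = 99.
Need 2.25ⁿ ≥ 99 ÷ (760/981) = 97119/760.
2.25⁵ = 59049/1024 falls short of 97119/760 but 2.25⁶ = 531441/4096 reaches it, so n = 6.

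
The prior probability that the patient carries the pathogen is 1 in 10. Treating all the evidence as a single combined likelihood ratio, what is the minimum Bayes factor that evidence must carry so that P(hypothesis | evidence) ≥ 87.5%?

63

Prior odds = 0.1/0.9 = 1/9.
Target odds = 0.875/0.125 = 7.
Required Bayes factor = 7 ÷ (1/9) = 63.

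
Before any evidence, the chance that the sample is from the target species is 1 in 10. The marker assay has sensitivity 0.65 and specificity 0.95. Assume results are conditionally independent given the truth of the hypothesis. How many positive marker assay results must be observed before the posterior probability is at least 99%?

Prior odds = 0.1/0.9 = 1/9.
False-positive rate = 1 − 0.95 = 0.05; likelihood ratio of a positive = 0.65/0.05 = 13.
Target odds: 0.99 ÷ 0.01 = 99.
Require 13ⁿ ≥ 99 ÷ (1/9) = 891.
13² = 169 falls short of 891 but 13³ = 2197 reaches it, so n = 3.

3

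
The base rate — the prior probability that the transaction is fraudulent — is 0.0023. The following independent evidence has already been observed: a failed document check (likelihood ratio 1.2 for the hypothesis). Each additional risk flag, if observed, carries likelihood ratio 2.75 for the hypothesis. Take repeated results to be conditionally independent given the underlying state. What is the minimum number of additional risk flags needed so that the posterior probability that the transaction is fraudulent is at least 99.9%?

Prior odds = 0.0023/0.9977 = 23/9977.
Bayes factor of the evidence already in hand = 1.2.
Odds after that evidence = (23/9977) × 1.2 = 138/49885.
Target odds = 0.999/0.001 = 999.
Need 2.75ⁿ ≥ 999 ÷ (138/49885) = 16611705/46.
2.75¹² ≈187065 falls short of 16611705/46 but 2.75¹³ ≈514428 reaches it, so n = 13.

13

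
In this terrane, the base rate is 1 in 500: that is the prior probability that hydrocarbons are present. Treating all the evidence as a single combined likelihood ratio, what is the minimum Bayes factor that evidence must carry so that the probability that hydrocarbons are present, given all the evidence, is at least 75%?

1497

Prior odds = 0.002/0.998 = 1/499.
Target odds = 0.75/0.25 = 3.
Required Bayes factor = 3 ÷ (1/499) = 1497.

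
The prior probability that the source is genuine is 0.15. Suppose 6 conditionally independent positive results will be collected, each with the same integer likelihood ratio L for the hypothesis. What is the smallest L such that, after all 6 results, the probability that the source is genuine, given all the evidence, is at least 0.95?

Prior odds = 0.15/0.85 = 3/17.
Target odds = 0.95/0.05 = 19.
Need L⁶ ≥ 19 ÷ (3/17) = 323/3.
2⁶ = 64 < 323/3 ≤ 729 = 3⁶, so L = 3.

3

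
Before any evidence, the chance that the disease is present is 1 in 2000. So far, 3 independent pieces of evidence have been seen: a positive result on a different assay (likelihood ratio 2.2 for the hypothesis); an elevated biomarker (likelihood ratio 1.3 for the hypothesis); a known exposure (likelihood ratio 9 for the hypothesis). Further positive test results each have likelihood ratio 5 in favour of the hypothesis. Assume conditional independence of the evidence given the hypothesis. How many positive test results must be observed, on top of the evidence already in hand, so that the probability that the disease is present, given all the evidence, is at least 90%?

Prior odds = 0.0005/0.9995 = 1/1999.
Combined Bayes factor of the evidence already in hand = 2.2 × 1.3 × 9 = 25.74.
Odds after that evidence = (1/1999) × 25.74 = 1287/99950.
Target odds = 0.9/0.1 = 9.
Need 5ⁿ ≥ 9 ÷ (1287/99950) = 99950/143.
5⁴ = 625 falls short of 99950/143 but 5⁵ = 3125 reaches it, so n = 5.

5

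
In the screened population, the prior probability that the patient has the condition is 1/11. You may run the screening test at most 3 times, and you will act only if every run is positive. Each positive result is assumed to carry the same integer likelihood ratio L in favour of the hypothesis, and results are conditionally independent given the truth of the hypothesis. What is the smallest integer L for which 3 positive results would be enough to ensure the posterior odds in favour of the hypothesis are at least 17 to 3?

Prior odds = (1/11)/(10/11) = 0.1.
Target odds = 17/3.
Need L³ ≥ 17/3 ÷ 0.1 = 170/3.
3³ = 27 < 170/3 ≤ 64 = 4³, so L = 4.

4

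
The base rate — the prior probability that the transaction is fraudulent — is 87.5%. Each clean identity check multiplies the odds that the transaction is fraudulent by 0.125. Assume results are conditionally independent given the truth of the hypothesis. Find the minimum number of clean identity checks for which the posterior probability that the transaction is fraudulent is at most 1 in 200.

Prior odds: 0.875 ÷ 0.125 = 7.
Likelihood ratio per clean identity check = 0.125.
Target posterior odds = 0.005/0.995 = 1/199.
Need 7 × 0.125ⁿ ≤ 1/199, i.e. 0.125ⁿ ≤ 1/1393.
0.125³ = 0.001953125 is still above 1/1393 but 0.125⁴ = 1/4096 is at or below it, so n = 4.

4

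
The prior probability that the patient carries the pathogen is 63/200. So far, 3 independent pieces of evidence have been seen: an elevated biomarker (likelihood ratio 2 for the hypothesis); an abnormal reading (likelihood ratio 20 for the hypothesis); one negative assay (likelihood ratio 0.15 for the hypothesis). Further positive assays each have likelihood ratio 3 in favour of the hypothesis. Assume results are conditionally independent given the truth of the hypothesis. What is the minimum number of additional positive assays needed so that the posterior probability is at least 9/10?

2

Prior odds = 0.315/0.685 = 63/137.
Combined Bayes factor of the evidence already in hand = 2 × 20 × 0.15 = 6.
Odds after that evidence = (63/137) × 6 = 378/137.
Target odds = 0.9/0.1 = 9.
Need 3ⁿ ≥ 9 ÷ (378/137) = 137/42.
3¹ = 3 falls short of 137/42 but 3² = 9 reaches it, so n = 2.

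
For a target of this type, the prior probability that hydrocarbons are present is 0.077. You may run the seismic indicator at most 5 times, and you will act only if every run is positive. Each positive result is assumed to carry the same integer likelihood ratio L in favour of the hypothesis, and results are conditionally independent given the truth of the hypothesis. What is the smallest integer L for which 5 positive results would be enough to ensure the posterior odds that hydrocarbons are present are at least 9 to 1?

Prior odds = 0.077/0.923 = 77/923.
Target odds = 9.
Need L⁵ ≥ 9 ÷ (77/923) = 8307/77.
2⁵ = 32 < 8307/77 ≤ 243 = 3⁵, so L = 3.

3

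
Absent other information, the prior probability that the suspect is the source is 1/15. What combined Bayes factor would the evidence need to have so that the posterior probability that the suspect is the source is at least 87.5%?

98

Prior odds = (1/15)/(14/15) = 1/14.
Target odds = 0.875/0.125 = 7.
Required Bayes factor = 7 ÷ (1/14) = 98.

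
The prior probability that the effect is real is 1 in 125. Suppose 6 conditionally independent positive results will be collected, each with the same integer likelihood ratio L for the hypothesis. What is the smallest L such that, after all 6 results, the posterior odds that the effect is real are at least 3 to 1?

Prior odds = 0.008/0.992 = 1/124.
Target odds = 3.
Need L⁶ ≥ 3 ÷ (1/124) = 372.
2⁶ = 64 < 372 ≤ 729 = 3⁶, so L = 3.

3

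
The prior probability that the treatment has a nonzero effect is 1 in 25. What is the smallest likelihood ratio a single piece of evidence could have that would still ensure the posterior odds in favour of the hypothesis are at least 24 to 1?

576

Prior odds = 0.04/0.96 = 1/24.
Target odds = 24.
Required Bayes factor = 24 ÷ (1/24) = 576.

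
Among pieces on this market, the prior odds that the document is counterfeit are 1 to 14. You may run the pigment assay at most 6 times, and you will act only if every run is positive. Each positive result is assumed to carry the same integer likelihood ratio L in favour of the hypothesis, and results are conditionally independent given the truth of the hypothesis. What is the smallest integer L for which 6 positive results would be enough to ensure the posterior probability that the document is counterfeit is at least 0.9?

3

Prior odds = 1/14.
Target odds = 0.9/0.1 = 9.
Need L⁶ ≥ 9 ÷ (1/14) = 126.
2⁶ = 64 < 126 ≤ 729 = 3⁶, so L = 3.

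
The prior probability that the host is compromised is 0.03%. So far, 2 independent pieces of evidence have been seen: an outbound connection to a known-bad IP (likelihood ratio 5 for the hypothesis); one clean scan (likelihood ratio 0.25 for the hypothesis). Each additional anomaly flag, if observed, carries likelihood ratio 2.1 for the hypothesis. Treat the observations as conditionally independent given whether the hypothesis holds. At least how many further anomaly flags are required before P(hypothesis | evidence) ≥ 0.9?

Prior odds = 0.0003/0.9997 = 3/9997.
Combined Bayes factor of the evidence already in hand = 5 × 0.25 = 1.25.
Odds after that evidence = (3/9997) × 1.25 = 15/39988.
Target odds = 0.9/0.1 = 9.
Need 2.1ⁿ ≥ 9 ÷ (15/39988) = 23992.8.
2.1¹³ ≈15447.2 falls short of 23992.8 but 2.1¹⁴ ≈32439.2 reaches it, so n = 14.

14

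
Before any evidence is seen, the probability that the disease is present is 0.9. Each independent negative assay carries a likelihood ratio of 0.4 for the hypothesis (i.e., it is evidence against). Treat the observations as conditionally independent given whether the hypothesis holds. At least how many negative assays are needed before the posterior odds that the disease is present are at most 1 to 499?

Prior odds: 0.9 ÷ 0.1 = 9.
Likelihood ratio per negative assay = 0.4.
Target odds = 1/499.
Need 9 × 0.4ⁿ ≤ 1/499, i.e. 0.4ⁿ ≤ 1/4491.
0.4⁹ = 512/1953125 is still above 1/4491 but 0.4¹⁰ = 1024/9765625 is at or below it, so n = 10.

10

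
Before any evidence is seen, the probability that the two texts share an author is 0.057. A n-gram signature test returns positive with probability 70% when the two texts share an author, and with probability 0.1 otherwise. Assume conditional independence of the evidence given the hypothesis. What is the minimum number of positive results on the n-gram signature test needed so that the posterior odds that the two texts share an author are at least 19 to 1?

3

Prior odds: 0.057 ÷ 0.943 = 57/943.
Likelihood ratio of a positive result = 0.7/0.1 = 7.
Target odds = 19.
Need (57/943) × 7ⁿ ≥ 19, i.e. 7ⁿ ≥ 943/3.
7² = 49 falls short of 943/3 but 7³ = 343 reaches it, so n = 3.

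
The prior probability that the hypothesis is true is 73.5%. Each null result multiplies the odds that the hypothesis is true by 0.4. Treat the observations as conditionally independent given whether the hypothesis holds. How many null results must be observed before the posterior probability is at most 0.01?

Prior odds = 0.735/0.265 = 147/53.
Likelihood ratio per null result = 0.4.
Target odds: 0.01 ÷ 0.99 = 1/99.
Require 0.4ⁿ ≤ 1/99 ÷ (147/53) = 53/14553.
0.4⁶ = 64/15625 is still above 53/14553 but 0.4⁷ = 128/78125 is at or below it, so n = 7.

7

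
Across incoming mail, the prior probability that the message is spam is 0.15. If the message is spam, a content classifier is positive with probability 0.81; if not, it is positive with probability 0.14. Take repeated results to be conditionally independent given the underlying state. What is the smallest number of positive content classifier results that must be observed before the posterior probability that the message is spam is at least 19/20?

3

Prior odds: 0.15 ÷ 0.85 = 3/17.
Likelihood ratio of a positive = 0.81/0.14 = 81/14.
Target posterior odds = 0.95/0.05 = 19.
Require (81/14)ⁿ ≥ 19 ÷ (3/17) = 323/3.
(81/14)² = 6561/196 falls short of 323/3 but (81/14)³ = 531441/2744 reaches it, so n = 3.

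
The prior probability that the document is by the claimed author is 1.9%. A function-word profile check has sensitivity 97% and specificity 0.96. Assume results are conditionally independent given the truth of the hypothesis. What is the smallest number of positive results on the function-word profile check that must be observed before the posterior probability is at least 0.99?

3

Prior odds: 0.019 ÷ 0.981 = 19/981.
False-positive rate = 1 − 0.96 = 0.04; likelihood ratio of a positive = 0.97/0.04 = 24.25.
Target posterior odds = 0.99/0.01 = 99.
Need (19/981) × 24.25ⁿ ≥ 99, i.e. 24.25ⁿ ≥ 97119/19.
24.25² = 588.0625 falls short of 97119/19 but 24.25³ = 912673/64 reaches it, so n = 3.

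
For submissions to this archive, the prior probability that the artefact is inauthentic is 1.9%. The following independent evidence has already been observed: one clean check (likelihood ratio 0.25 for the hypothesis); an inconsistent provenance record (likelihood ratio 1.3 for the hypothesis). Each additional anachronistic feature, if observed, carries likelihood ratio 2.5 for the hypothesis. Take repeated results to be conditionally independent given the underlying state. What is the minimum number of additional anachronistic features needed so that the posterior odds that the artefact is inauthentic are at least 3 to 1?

7

Prior odds = 0.019/0.981 = 19/981.
Combined Bayes factor of the evidence already in hand = 0.25 × 1.3 = 0.325.
Odds after that evidence = (19/981) × 0.325 = 247/39240.
Target odds = 3.
Need 2.5ⁿ ≥ 3 ÷ (247/39240) = 117720/247.
2.5⁶ = 244.140625 falls short of 117720/247 but 2.5⁷ = 610.3515625 reaches it, so n = 7.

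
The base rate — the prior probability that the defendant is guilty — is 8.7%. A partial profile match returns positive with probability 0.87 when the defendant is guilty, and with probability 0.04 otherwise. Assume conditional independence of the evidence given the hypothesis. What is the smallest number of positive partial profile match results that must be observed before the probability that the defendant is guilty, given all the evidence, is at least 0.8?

2

Prior odds: 0.087 ÷ 0.913 = 87/913.
Likelihood ratio of a positive result = 0.87/0.04 = 21.75.
Target odds: 0.8 ÷ 0.2 = 4.
Require 21.75ⁿ ≥ 4 ÷ (87/913) = 3652/87.
21.75¹ = 21.75 falls short of 3652/87 but 21.75² = 473.0625 reaches it, so n = 2.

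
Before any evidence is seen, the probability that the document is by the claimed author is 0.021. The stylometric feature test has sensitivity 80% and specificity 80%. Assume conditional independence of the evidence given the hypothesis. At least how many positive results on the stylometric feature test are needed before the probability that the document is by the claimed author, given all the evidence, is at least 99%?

7

Prior odds = 0.021/0.979 = 21/979.
False-positive rate = 1 − 0.8 = 0.2; likelihood ratio of a positive = 0.8/0.2 = 4.
Target odds: 0.99 ÷ 0.01 = 99.
Need (21/979) × 4ⁿ ≥ 99, i.e. 4ⁿ ≥ 32307/7.
4⁶ = 4096 falls short of 32307/7 but 4⁷ = 16384 reaches it, so n = 7.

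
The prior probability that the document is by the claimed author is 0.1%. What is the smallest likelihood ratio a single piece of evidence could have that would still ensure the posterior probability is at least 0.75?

Prior odds = 0.001/0.999 = 1/999.
Target odds = 0.75/0.25 = 3.
Required Bayes factor = 3 ÷ (1/999) = 2997.

2997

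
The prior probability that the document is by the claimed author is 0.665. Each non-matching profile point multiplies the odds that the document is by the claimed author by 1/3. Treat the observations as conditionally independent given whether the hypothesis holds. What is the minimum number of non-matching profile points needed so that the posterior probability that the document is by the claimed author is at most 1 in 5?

Prior odds = 0.665/0.335 = 133/67.
Likelihood ratio per non-matching profile point = 1/3.
Target posterior odds = 0.2/0.8 = 0.25.
Need (133/67) × (1/3)ⁿ ≤ 0.25, i.e. (1/3)ⁿ ≤ 67/532.
(1/3)¹ = 1/3 is still above 67/532 but (1/3)² = 1/9 is at or below it, so n = 2.

2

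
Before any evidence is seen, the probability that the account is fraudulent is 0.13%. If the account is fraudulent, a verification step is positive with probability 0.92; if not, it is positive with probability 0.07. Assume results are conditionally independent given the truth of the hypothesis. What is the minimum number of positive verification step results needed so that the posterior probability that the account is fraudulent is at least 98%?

Prior odds = 0.0013/0.9987 = 13/9987.
Likelihood ratio of a positive = 0.92/0.07 = 92/7.
Target odds: 0.98 ÷ 0.02 = 49.
Need (13/9987) × (92/7)ⁿ ≥ 49, i.e. (92/7)ⁿ ≥ 489363/13.
(92/7)⁴ = 71639296/2401 falls short of 489363/13 but (92/7)⁵ ≈392147 reaches it, so n = 5.

5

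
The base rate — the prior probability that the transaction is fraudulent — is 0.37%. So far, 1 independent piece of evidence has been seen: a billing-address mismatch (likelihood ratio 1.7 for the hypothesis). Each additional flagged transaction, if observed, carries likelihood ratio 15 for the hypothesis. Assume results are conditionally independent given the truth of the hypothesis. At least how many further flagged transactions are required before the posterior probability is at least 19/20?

3

Prior odds = 0.0037/0.9963 = 37/9963.
Bayes factor of the evidence already in hand = 1.7.
Odds after that evidence = (37/9963) × 1.7 = 629/99630.
Target odds = 0.95/0.05 = 19.
Need 15ⁿ ≥ 19 ÷ (629/99630) = 1892970/629.
15² = 225 falls short of 1892970/629 but 15³ = 3375 reaches it, so n = 3.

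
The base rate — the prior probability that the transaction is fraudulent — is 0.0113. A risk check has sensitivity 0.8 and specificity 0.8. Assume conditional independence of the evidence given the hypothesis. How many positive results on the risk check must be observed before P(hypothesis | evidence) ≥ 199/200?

Prior odds: 0.0113 ÷ 0.9887 = 113/9887.
False-positive rate = 1 − 0.8 = 0.2; likelihood ratio of a positive = 0.8/0.2 = 4.
Target posterior odds = 0.995/0.005 = 199.
Need (113/9887) × 4ⁿ ≥ 199, i.e. 4ⁿ ≥ 1967513/113.
4⁷ = 16384 falls short of 1967513/113 but 4⁸ = 65536 reaches it, so n = 8.

8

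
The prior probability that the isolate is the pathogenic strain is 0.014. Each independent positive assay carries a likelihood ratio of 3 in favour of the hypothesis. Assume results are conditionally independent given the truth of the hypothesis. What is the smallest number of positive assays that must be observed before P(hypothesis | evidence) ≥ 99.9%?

11

Prior odds: 0.014 ÷ 0.986 = 7/493.
Likelihood ratio per positive assay = 3.
Target odds: 0.999 ÷ 0.001 = 999.
Need (7/493) × 3ⁿ ≥ 999, i.e. 3ⁿ ≥ 492507/7.
3¹⁰ = 59049 falls short of 492507/7 but 3¹¹ = 177147 reaches it, so n = 11.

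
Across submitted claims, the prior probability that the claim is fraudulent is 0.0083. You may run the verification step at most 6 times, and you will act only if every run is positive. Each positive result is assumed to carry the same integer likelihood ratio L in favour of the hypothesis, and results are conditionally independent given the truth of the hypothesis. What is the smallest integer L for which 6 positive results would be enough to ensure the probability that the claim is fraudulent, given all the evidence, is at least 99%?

5

Prior odds = 0.0083/0.9917 = 83/9917.
Target odds = 0.99/0.01 = 99.
Need L⁶ ≥ 99 ÷ (83/9917) = 981783/83.
4⁶ = 4096 < 981783/83 ≤ 15625 = 5⁶, so L = 5.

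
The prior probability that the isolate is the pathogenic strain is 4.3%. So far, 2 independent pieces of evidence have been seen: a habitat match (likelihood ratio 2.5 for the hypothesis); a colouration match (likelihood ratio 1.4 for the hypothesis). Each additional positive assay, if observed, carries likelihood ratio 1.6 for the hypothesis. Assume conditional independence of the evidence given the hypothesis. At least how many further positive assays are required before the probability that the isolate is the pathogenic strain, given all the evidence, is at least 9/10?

9

Prior odds = 0.043/0.957 = 43/957.
Combined Bayes factor of the evidence already in hand = 2.5 × 1.4 = 3.5.
Odds after that evidence = (43/957) × 3.5 = 301/1914.
Target odds = 0.9/0.1 = 9.
Need 1.6ⁿ ≥ 9 ÷ (301/1914) = 17226/301.
1.6⁸ = 16777216/390625 falls short of 17226/301 but 1.6⁹ = 134217728/1953125 reaches it, so n = 9.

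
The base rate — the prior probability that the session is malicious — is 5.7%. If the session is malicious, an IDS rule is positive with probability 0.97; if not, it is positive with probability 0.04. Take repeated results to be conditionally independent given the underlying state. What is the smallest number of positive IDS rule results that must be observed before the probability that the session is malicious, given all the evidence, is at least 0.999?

4

Prior odds = 0.057/0.943 = 57/943.
Likelihood ratio of a positive = 0.97/0.04 = 24.25.
Target posterior odds = 0.999/0.001 = 999.
Need (57/943) × 24.25ⁿ ≥ 999, i.e. 24.25ⁿ ≥ 314019/19.
24.25³ = 912673/64 falls short of 314019/19 but 24.25⁴ = 88529281/256 reaches it, so n = 4.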